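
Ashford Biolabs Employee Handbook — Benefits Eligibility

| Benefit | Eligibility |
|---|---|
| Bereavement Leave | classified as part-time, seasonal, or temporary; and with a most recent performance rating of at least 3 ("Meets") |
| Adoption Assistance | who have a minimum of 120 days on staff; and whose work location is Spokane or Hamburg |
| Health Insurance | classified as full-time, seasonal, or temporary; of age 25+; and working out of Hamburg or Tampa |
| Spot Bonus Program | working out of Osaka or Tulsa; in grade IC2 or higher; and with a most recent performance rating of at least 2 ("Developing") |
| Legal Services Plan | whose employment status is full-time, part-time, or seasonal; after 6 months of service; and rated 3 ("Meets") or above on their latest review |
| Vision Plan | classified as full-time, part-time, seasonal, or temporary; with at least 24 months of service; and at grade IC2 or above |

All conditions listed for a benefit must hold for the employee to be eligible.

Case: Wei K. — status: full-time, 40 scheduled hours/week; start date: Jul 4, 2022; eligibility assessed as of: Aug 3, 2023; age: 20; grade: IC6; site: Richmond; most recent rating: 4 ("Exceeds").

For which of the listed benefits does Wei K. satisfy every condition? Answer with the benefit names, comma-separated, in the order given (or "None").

Service from Jul 4, 2022 to Aug 3, 2023: 395 days.
Bereavement Leave — status full-time ✗ (requires part-time, seasonal, or temporary) → not eligible.
Adoption Assistance — service 395 days ≥ 120 days ✓; site Richmond ✗ (not Spokane or Hamburg) → not eligible.
Health Insurance — status full-time ✓; age 20 < 25 ✗ → not eligible.
Spot Bonus Program — site Richmond ✗ (not Osaka or Tulsa) → not eligible.
Legal Services Plan — status full-time ✓; service 395 days ≥ 6 months (≈180 days) ✓; rating 4 ≥ 3 ✓ → eligible.
Vision Plan — status full-time ✓; service 395 days < 24 months (≈720 days) ✗ → not eligible.

Legal Services Plan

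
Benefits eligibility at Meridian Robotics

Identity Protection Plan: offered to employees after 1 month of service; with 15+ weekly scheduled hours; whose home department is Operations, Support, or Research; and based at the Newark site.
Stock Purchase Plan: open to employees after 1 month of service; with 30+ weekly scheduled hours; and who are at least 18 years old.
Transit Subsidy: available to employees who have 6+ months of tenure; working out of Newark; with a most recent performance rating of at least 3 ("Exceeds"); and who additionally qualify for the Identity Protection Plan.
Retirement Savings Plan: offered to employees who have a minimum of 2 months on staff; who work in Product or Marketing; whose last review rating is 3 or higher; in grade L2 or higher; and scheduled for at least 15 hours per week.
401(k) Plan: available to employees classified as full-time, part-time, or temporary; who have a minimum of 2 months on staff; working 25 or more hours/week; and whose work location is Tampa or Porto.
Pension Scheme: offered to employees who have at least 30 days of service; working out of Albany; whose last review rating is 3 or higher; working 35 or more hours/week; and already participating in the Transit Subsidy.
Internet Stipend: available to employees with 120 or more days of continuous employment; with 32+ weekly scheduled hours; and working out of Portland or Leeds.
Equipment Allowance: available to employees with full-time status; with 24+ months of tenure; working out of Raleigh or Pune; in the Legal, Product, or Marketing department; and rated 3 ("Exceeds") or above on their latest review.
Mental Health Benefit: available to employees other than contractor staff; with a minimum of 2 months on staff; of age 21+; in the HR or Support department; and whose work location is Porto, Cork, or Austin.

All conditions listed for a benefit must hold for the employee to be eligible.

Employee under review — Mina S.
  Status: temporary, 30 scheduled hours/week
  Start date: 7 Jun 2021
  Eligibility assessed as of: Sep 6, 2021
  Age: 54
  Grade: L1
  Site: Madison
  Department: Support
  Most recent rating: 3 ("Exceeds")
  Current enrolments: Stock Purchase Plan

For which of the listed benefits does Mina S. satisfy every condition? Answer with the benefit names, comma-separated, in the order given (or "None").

Stock Purchase Plan

Service from 7 Jun 2021 to Sep 6, 2021: 91 days.
Identity Protection Plan — service 91 days ≥ 1 month (≈30 days) ✓; 30 hrs/wk ≥ 15 ✓; dept Support ✓; site Madison ✗ (not Newark) → not eligible.
Stock Purchase Plan — service 91 days ≥ 1 month (≈30 days) ✓; 30 hrs/wk ≥ 30 ✓; age 54 ≥ 18 ✓ → eligible.
Transit Subsidy — service 91 days < 6 months (≈180 days) ✗ → not eligible.
Retirement Savings Plan — service 91 days ≥ 2 months (≈60 days) ✓; dept Support ✗ → not eligible.
401(k) Plan — status temporary ✓; service 91 days ≥ 2 months (≈60 days) ✓; 30 hrs/wk ≥ 25 ✓; site Madison ✗ (not Tampa or Porto) → not eligible.
Pension Scheme — service 91 days ≥ 30 days ✓; site Madison ✗ (not Albany) → not eligible.
Internet Stipend — service 91 days < 120 days ✗ → not eligible.
Equipment Allowance — status temporary ✗ (requires full-time) → not eligible.
Mental Health Benefit — status temporary ✓ (not excluded); service 91 days ≥ 2 months (≈60 days) ✓; age 54 ≥ 21 ✓; dept Support ✓; site Madison ✗ (not Porto, Cork, or Austin) → not eligible.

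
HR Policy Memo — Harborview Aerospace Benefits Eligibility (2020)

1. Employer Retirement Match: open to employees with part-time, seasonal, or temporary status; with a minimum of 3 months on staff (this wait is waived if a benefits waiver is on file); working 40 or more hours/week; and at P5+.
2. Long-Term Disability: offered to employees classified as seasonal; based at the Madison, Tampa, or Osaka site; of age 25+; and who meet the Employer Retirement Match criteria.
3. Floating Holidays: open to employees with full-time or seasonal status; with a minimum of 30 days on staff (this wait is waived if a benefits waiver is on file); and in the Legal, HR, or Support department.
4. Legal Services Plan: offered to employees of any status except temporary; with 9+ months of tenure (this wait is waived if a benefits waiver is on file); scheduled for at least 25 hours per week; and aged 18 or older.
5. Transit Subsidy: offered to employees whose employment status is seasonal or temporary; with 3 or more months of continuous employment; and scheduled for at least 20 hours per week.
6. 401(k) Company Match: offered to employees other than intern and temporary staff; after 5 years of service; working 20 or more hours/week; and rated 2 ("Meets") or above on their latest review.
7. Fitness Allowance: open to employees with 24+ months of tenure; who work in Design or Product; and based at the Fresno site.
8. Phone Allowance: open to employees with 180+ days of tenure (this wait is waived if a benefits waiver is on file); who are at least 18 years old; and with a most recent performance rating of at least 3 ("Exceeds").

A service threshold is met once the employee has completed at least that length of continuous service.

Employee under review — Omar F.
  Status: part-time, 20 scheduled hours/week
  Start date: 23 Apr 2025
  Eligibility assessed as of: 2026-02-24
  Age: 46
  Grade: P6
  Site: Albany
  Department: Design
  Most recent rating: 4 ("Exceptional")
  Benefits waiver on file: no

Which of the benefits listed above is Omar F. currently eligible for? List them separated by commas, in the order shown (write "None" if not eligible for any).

Service from 23 Apr 2025 to 2026-02-24: 307 days.
Employer Retirement Match — status part-time ✓; no waiver, service 307 days ≥ 3 months (≈90 days) ✓; 20 hrs/wk < 40 ✗ → not eligible.
Long-Term Disability — status part-time ✗ (requires seasonal) → not eligible.
Floating Holidays — status part-time ✗ (requires full-time or seasonal) → not eligible.
Legal Services Plan — status part-time ✓ (not excluded); no waiver, service 307 days ≥ 9 months (≈270 days) ✓; 20 hrs/wk < 25 ✗ → not eligible.
Transit Subsidy — status part-time ✗ (requires seasonal or temporary) → not eligible.
401(k) Company Match — status part-time ✓ (not excluded); service 307 days < 5 years (≈1825 days) ✗ → not eligible.
Fitness Allowance — service 307 days < 24 months (≈720 days) ✗ → not eligible.
Phone Allowance — no waiver, service 307 days ≥ 180 days ✓; age 46 ≥ 18 ✓; rating 4 ≥ 3 ✓ → eligible.

Phone Allowance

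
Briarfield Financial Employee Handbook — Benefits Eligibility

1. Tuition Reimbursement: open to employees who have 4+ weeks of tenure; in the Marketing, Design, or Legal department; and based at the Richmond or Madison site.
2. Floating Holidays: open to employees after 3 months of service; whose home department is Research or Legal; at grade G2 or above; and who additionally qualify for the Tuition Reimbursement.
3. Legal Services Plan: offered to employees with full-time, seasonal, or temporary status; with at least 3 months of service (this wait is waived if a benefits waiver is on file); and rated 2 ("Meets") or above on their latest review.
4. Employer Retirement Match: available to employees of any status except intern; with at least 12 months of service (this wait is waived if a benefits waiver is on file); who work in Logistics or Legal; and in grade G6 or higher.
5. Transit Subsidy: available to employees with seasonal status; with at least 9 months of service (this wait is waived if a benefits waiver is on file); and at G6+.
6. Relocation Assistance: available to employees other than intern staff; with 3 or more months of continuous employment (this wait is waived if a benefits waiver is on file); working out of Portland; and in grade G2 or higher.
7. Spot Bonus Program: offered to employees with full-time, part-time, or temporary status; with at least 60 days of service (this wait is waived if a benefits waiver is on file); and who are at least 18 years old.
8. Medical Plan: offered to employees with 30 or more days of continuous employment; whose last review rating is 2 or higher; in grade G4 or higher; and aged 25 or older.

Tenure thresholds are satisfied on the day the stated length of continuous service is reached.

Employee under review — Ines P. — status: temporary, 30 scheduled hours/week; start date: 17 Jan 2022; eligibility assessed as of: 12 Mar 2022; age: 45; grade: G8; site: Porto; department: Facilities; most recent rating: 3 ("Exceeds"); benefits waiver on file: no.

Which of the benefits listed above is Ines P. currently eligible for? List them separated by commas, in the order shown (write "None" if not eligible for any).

Service from 17 Jan 2022 to 12 Mar 2022: 54 days.
Tuition Reimbursement — service 54 days ≥ 4 weeks (≈28 days) ✓; dept Facilities ✗ → not eligible.
Floating Holidays — service 54 days < 3 months (≈90 days) ✗ → not eligible.
Legal Services Plan — status temporary ✓; no waiver, service 54 days < 3 months (≈90 days) ✗ → not eligible.
Employer Retirement Match — status temporary ✓ (not excluded); no waiver, service 54 days < 12 months (≈360 days) ✗ → not eligible.
Transit Subsidy — status temporary ✗ (requires seasonal) → not eligible.
Relocation Assistance — status temporary ✓ (not excluded); no waiver, service 54 days < 3 months (≈90 days) ✗ → not eligible.
Spot Bonus Program — status temporary ✓; no waiver, service 54 days < 60 days ✗ → not eligible.
Medical Plan — service 54 days ≥ 30 days ✓; rating 3 ≥ 2 ✓; grade G8 ≥ G4 ✓; age 45 ≥ 25 ✓ → eligible.

Medical Plan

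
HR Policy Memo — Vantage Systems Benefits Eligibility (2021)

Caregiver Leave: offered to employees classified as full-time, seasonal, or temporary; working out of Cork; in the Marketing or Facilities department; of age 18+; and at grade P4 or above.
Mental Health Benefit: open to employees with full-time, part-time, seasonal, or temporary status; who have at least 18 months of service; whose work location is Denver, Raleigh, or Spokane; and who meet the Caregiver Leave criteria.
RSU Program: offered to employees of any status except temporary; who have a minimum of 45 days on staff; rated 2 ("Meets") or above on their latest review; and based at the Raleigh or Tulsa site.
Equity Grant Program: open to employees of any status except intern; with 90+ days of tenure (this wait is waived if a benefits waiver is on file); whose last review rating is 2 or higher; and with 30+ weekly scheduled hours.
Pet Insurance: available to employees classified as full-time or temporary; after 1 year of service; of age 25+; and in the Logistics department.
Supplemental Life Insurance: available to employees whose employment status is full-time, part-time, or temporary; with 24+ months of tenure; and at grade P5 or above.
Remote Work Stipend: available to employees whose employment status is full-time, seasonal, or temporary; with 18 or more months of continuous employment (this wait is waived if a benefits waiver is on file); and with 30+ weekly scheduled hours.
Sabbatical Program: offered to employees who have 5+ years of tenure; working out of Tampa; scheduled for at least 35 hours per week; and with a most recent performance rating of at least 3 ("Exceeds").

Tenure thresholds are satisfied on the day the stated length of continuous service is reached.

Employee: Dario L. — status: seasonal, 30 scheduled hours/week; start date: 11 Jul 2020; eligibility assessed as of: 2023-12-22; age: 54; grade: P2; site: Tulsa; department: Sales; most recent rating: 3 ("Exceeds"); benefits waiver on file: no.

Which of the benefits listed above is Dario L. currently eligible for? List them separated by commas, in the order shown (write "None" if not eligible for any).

RSU Program, Equity Grant Program, Remote Work Stipend

Service from 11 Jul 2020 to 2023-12-22: 1259 days.
Caregiver Leave — status seasonal ✓; site Tulsa ✗ (not Cork) → not eligible.
Mental Health Benefit — status seasonal ✓; service 1259 days ≥ 18 months (≈540 days) ✓; site Tulsa ✗ (not Denver, Raleigh, or Spokane) → not eligible.
RSU Program — status seasonal ✓ (not excluded); service 1259 days ≥ 45 days ✓; rating 3 ≥ 2 ✓; site Tulsa ✓ → eligible.
Equity Grant Program — status seasonal ✓ (not excluded); no waiver, service 1259 days ≥ 90 days ✓; rating 3 ≥ 2 ✓; 30 hrs/wk ≥ 30 ✓ → eligible.
Pet Insurance — status seasonal ✗ (requires full-time or temporary) → not eligible.
Supplemental Life Insurance — status seasonal ✗ (requires full-time, part-time, or temporary) → not eligible.
Remote Work Stipend — status seasonal ✓; no waiver, service 1259 days ≥ 18 months (≈540 days) ✓; 30 hrs/wk ≥ 30 ✓ → eligible.
Sabbatical Program — service 1259 days < 5 years (≈1825 days) ✗ → not eligible.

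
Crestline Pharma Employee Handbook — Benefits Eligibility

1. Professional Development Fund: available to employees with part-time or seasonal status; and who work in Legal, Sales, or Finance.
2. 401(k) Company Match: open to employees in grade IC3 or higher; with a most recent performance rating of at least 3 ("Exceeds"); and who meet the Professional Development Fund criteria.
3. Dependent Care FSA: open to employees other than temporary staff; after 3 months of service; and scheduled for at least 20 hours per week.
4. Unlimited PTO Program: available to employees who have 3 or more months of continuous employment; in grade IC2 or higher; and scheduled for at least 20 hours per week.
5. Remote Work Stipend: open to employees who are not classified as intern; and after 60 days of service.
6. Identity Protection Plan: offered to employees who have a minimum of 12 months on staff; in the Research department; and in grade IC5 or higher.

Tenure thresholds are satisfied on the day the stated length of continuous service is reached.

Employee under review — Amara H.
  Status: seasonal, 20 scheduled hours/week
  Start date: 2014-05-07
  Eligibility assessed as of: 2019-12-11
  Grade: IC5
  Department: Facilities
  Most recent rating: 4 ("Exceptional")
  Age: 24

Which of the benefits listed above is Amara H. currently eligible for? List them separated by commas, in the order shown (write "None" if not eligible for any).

Dependent Care FSA, Unlimited PTO Program, Remote Work Stipend

Service from 2014-05-07 to 2019-12-11: 2044 days.
Professional Development Fund — status seasonal ✓; dept Facilities ✗ → not eligible.
401(k) Company Match — grade IC5 ≥ IC3 ✓; rating 4 ≥ 3 ✓; not eligible for Professional Development Fund ✗ → not eligible.
Dependent Care FSA — status seasonal ✓ (not excluded); service 2044 days ≥ 3 months (≈90 days) ✓; 20 hrs/wk ≥ 20 ✓ → eligible.
Unlimited PTO Program — service 2044 days ≥ 3 months (≈90 days) ✓; grade IC5 ≥ IC2 ✓; 20 hrs/wk ≥ 20 ✓ → eligible.
Remote Work Stipend — status seasonal ✓ (not excluded); service 2044 days ≥ 60 days ✓ → eligible.
Identity Protection Plan — service 2044 days ≥ 12 months (≈360 days) ✓; dept Facilities ✗ → not eligible.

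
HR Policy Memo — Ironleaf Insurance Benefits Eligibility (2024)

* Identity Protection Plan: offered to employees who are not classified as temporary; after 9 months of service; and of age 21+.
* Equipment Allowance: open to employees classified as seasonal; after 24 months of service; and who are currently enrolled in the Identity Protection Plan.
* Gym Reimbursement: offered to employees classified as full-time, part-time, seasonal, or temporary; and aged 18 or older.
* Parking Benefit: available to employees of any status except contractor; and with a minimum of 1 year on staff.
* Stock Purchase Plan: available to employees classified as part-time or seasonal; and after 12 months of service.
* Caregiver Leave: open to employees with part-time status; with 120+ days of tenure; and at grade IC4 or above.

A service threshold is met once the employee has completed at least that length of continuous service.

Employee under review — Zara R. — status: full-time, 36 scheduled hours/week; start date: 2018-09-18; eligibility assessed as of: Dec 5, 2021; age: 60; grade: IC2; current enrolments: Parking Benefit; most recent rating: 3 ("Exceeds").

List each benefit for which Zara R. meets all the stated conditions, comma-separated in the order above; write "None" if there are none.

Service from 2018-09-18 to Dec 5, 2021: 1174 days.
Identity Protection Plan — status full-time ✓ (not excluded); service 1174 days ≥ 9 months (≈270 days) ✓; age 60 ≥ 21 ✓ → eligible.
Equipment Allowance — status full-time ✗ (requires seasonal) → not eligible.
Gym Reimbursement — status full-time ✓; age 60 ≥ 18 ✓ → eligible.
Parking Benefit — status full-time ✓ (not excluded); service 1174 days ≥ 1 year (≈365 days) ✓ → eligible.
Stock Purchase Plan — status full-time ✗ (requires part-time or seasonal) → not eligible.
Caregiver Leave — status full-time ✗ (requires part-time) → not eligible.

Identity Protection Plan, Gym Reimbursement, Parking Benefit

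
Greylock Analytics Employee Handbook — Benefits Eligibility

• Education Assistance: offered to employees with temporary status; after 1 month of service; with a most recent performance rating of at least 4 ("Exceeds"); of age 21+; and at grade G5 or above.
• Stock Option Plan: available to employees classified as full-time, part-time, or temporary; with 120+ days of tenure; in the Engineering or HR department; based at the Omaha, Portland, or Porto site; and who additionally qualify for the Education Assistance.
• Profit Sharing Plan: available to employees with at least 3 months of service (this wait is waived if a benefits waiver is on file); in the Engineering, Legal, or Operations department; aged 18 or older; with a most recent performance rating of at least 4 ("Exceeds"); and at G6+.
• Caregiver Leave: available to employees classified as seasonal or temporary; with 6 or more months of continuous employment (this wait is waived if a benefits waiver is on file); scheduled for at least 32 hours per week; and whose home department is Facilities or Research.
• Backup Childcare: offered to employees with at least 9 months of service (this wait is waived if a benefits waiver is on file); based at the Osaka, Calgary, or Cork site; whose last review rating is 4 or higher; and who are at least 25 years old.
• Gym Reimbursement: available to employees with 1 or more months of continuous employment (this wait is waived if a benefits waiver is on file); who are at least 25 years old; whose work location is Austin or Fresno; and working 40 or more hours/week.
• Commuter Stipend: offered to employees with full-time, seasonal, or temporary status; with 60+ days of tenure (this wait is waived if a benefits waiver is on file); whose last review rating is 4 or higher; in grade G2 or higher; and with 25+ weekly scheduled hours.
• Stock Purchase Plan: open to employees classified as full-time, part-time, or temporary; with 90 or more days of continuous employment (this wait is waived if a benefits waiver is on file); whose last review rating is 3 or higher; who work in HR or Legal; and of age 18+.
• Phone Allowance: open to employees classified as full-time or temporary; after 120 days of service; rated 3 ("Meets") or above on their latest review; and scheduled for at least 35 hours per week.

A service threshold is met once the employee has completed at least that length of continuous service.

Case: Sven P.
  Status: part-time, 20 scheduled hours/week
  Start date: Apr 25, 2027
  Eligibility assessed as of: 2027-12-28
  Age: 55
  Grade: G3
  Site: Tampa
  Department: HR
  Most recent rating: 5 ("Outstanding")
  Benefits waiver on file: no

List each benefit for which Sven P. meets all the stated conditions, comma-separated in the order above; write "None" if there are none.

Service from Apr 25, 2027 to 2027-12-28: 247 days.
Education Assistance — status part-time ✗ (requires temporary) → not eligible.
Stock Option Plan — status part-time ✓; service 247 days ≥ 120 days ✓; dept HR ✓; site Tampa ✗ (not Omaha, Portland, or Porto) → not eligible.
Profit Sharing Plan — no waiver, service 247 days ≥ 3 months (≈90 days) ✓; dept HR ✗ → not eligible.
Caregiver Leave — status part-time ✗ (requires seasonal or temporary) → not eligible.
Backup Childcare — no waiver, service 247 days < 9 months (≈270 days) ✗ → not eligible.
Gym Reimbursement — no waiver, service 247 days ≥ 1 month (≈30 days) ✓; age 55 ≥ 25 ✓; site Tampa ✗ (not Austin or Fresno) → not eligible.
Commuter Stipend — status part-time ✗ (requires full-time, seasonal, or temporary) → not eligible.
Stock Purchase Plan — status part-time ✓; no waiver, service 247 days ≥ 90 days ✓; rating 5 ≥ 3 ✓; dept HR ✓; age 55 ≥ 18 ✓ → eligible.
Phone Allowance — status part-time ✗ (requires full-time or temporary) → not eligible.

Stock Purchase Plan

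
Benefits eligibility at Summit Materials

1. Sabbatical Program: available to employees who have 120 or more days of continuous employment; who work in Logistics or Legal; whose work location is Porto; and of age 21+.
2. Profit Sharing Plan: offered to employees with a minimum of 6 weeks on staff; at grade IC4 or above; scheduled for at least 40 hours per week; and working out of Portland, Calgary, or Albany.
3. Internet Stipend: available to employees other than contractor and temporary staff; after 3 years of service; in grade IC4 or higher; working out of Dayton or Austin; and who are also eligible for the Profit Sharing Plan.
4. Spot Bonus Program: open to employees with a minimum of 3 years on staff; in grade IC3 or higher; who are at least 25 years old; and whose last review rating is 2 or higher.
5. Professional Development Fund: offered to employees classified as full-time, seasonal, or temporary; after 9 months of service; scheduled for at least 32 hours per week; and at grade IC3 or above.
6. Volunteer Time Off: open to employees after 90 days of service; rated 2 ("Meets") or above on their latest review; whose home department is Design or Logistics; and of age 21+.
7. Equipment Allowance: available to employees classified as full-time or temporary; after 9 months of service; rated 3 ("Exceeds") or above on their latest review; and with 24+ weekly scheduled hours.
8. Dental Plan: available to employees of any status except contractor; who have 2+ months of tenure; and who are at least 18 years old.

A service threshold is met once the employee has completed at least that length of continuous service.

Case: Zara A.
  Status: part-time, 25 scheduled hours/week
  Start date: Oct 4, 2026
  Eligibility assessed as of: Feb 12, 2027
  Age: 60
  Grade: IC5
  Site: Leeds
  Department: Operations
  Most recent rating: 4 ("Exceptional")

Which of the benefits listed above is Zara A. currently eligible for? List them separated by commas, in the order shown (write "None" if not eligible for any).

Dental Plan

Service from Oct 4, 2026 to Feb 12, 2027: 131 days.
Sabbatical Program — service 131 days ≥ 120 days ✓; dept Operations ✗ → not eligible.
Profit Sharing Plan — service 131 days ≥ 6 weeks (≈42 days) ✓; grade IC5 ≥ IC4 ✓; 25 hrs/wk < 40 ✗ → not eligible.
Internet Stipend — status part-time ✓ (not excluded); service 131 days < 3 years (≈1095 days) ✗ → not eligible.
Spot Bonus Program — service 131 days < 3 years (≈1095 days) ✗ → not eligible.
Professional Development Fund — status part-time ✗ (requires full-time, seasonal, or temporary) → not eligible.
Volunteer Time Off — service 131 days ≥ 90 days ✓; rating 4 ≥ 2 ✓; dept Operations ✗ → not eligible.
Equipment Allowance — status part-time ✗ (requires full-time or temporary) → not eligible.
Dental Plan — status part-time ✓ (not excluded); service 131 days ≥ 2 months (≈60 days) ✓; age 60 ≥ 18 ✓ → eligible.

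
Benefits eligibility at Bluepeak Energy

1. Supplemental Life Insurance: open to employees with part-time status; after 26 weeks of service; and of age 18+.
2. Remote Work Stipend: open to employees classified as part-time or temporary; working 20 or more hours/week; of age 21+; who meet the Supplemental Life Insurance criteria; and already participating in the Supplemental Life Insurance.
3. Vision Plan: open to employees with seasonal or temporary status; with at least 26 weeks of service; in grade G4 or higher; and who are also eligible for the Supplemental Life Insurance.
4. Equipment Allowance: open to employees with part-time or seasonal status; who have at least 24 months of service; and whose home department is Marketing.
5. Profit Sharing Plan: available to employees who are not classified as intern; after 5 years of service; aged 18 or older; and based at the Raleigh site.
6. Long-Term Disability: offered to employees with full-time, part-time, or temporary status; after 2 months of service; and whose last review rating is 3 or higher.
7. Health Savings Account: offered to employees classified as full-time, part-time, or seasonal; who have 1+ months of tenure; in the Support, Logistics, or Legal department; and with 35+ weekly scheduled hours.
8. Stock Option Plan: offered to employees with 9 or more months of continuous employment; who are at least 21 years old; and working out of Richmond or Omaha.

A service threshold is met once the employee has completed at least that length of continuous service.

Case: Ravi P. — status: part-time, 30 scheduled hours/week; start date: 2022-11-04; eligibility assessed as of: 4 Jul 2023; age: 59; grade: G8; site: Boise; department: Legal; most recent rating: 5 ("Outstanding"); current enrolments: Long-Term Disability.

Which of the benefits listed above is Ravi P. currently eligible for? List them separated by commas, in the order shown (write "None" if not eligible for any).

Service from 2022-11-04 to 4 Jul 2023: 242 days.
Supplemental Life Insurance — status part-time ✓; service 242 days ≥ 26 weeks (≈182 days) ✓; age 59 ≥ 18 ✓ → eligible.
Remote Work Stipend — status part-time ✓; 30 hrs/wk ≥ 20 ✓; age 59 ≥ 21 ✓; eligible for Supplemental Life Insurance ✓; not enrolled in Supplemental Life Insurance ✗ → not eligible.
Vision Plan — status part-time ✗ (requires seasonal or temporary) → not eligible.
Equipment Allowance — status part-time ✓; service 242 days < 24 months (≈720 days) ✗ → not eligible.
Profit Sharing Plan — status part-time ✓ (not excluded); service 242 days < 5 years (≈1825 days) ✗ → not eligible.
Long-Term Disability — status part-time ✓; service 242 days ≥ 2 months (≈60 days) ✓; rating 5 ≥ 3 ✓ → eligible.
Health Savings Account — status part-time ✓; service 242 days ≥ 1 month (≈30 days) ✓; dept Legal ✓; 30 hrs/wk < 35 ✗ → not eligible.
Stock Option Plan — service 242 days < 9 months (≈270 days) ✗ → not eligible.

Supplemental Life Insurance, Long-Term Disability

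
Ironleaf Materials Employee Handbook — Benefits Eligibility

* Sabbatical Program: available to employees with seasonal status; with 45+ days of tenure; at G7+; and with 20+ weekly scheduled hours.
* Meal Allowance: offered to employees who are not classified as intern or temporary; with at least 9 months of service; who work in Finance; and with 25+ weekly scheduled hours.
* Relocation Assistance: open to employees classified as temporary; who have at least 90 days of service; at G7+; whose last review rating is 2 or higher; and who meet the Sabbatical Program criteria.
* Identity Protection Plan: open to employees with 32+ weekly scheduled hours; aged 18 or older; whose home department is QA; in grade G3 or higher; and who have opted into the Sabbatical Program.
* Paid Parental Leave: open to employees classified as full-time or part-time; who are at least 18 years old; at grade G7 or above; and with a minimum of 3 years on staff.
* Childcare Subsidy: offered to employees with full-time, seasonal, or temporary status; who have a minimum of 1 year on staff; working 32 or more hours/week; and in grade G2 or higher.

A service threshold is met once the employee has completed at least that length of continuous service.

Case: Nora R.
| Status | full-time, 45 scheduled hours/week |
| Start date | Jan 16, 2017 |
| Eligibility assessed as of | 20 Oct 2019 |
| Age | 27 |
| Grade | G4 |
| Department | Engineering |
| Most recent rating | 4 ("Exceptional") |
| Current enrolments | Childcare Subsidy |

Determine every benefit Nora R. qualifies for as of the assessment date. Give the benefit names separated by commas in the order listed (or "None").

Childcare Subsidy

Service from Jan 16, 2017 to 20 Oct 2019: 1007 days.
Sabbatical Program — status full-time ✗ (requires seasonal) → not eligible.
Meal Allowance — status full-time ✓ (not excluded); service 1007 days ≥ 9 months (≈270 days) ✓; dept Engineering ✗ → not eligible.
Relocation Assistance — status full-time ✗ (requires temporary) → not eligible.
Identity Protection Plan — 45 hrs/wk ≥ 32 ✓; age 27 ≥ 18 ✓; dept Engineering ✗ → not eligible.
Paid Parental Leave — status full-time ✓; age 27 ≥ 18 ✓; grade G4 < G7 ✗ → not eligible.
Childcare Subsidy — status full-time ✓; service 1007 days ≥ 1 year (≈365 days) ✓; 45 hrs/wk ≥ 32 ✓; grade G4 ≥ G2 ✓ → eligible.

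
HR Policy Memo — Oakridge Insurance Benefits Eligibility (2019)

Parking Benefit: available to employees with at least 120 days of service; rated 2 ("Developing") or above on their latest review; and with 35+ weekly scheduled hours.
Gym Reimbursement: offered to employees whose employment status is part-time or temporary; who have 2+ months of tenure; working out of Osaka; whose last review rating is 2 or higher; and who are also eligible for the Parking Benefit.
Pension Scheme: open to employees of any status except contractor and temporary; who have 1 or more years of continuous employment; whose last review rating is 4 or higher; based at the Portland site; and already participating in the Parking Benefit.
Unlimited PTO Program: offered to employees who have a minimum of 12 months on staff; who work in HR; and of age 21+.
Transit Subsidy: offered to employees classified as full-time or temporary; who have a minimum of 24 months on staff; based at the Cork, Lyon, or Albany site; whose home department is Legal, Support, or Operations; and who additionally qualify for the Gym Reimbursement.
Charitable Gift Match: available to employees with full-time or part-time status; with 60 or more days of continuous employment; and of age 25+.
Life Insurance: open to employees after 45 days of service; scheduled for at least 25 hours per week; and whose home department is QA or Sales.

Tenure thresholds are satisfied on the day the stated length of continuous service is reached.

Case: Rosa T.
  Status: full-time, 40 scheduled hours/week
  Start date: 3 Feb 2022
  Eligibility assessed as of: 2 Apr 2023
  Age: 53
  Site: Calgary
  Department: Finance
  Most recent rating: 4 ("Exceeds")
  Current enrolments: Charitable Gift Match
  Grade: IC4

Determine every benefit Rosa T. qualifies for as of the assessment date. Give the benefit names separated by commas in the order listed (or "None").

Service from 3 Feb 2022 to 2 Apr 2023: 423 days.
Parking Benefit — service 423 days ≥ 120 days ✓; rating 4 ≥ 2 ✓; 40 hrs/wk ≥ 35 ✓ → eligible.
Gym Reimbursement — status full-time ✗ (requires part-time or temporary) → not eligible.
Pension Scheme — status full-time ✓ (not excluded); service 423 days ≥ 1 year (≈365 days) ✓; rating 4 ≥ 4 ✓; site Calgary ✗ (not Portland) → not eligible.
Unlimited PTO Program — service 423 days ≥ 12 months (≈360 days) ✓; dept Finance ✗ → not eligible.
Transit Subsidy — status full-time ✓; service 423 days < 24 months (≈720 days) ✗ → not eligible.
Charitable Gift Match — status full-time ✓; service 423 days ≥ 60 days ✓; age 53 ≥ 25 ✓ → eligible.
Life Insurance — service 423 days ≥ 45 days ✓; 40 hrs/wk ≥ 25 ✓; dept Finance ✗ → not eligible.

Parking Benefit, Charitable Gift Match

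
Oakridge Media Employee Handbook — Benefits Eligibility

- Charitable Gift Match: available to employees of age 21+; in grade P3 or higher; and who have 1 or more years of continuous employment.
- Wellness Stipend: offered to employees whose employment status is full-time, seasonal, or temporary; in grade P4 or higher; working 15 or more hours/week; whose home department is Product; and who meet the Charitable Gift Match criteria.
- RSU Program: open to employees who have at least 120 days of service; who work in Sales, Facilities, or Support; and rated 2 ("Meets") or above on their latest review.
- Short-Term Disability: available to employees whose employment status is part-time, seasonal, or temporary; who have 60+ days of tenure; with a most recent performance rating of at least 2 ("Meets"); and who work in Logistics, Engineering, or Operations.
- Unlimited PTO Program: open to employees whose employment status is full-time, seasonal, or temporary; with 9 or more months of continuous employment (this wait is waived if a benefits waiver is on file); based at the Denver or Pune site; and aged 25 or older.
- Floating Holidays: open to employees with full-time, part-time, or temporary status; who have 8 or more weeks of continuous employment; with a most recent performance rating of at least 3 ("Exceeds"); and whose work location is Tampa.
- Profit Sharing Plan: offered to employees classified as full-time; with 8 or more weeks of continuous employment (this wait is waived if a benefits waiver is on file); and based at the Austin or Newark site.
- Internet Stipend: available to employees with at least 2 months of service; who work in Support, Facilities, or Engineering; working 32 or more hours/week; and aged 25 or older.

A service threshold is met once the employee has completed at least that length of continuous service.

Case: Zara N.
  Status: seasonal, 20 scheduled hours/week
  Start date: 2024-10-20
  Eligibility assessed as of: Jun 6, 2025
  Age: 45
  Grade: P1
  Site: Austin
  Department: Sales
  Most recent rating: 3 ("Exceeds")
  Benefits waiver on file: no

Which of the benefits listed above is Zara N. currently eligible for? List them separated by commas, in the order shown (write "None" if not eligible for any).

RSU Program

Service from 2024-10-20 to Jun 6, 2025: 229 days.
Charitable Gift Match — age 45 ≥ 21 ✓; grade P1 < P3 ✗ → not eligible.
Wellness Stipend — status seasonal ✓; grade P1 < P4 ✗ → not eligible.
RSU Program — service 229 days ≥ 120 days ✓; dept Sales ✓; rating 3 ≥ 2 ✓ → eligible.
Short-Term Disability — status seasonal ✓; service 229 days ≥ 60 days ✓; rating 3 ≥ 2 ✓; dept Sales ✗ → not eligible.
Unlimited PTO Program — status seasonal ✓; no waiver, service 229 days < 9 months (≈270 days) ✗ → not eligible.
Floating Holidays — status seasonal ✗ (requires full-time, part-time, or temporary) → not eligible.
Profit Sharing Plan — status seasonal ✗ (requires full-time) → not eligible.
Internet Stipend — service 229 days ≥ 2 months (≈60 days) ✓; dept Sales ✗ → not eligible.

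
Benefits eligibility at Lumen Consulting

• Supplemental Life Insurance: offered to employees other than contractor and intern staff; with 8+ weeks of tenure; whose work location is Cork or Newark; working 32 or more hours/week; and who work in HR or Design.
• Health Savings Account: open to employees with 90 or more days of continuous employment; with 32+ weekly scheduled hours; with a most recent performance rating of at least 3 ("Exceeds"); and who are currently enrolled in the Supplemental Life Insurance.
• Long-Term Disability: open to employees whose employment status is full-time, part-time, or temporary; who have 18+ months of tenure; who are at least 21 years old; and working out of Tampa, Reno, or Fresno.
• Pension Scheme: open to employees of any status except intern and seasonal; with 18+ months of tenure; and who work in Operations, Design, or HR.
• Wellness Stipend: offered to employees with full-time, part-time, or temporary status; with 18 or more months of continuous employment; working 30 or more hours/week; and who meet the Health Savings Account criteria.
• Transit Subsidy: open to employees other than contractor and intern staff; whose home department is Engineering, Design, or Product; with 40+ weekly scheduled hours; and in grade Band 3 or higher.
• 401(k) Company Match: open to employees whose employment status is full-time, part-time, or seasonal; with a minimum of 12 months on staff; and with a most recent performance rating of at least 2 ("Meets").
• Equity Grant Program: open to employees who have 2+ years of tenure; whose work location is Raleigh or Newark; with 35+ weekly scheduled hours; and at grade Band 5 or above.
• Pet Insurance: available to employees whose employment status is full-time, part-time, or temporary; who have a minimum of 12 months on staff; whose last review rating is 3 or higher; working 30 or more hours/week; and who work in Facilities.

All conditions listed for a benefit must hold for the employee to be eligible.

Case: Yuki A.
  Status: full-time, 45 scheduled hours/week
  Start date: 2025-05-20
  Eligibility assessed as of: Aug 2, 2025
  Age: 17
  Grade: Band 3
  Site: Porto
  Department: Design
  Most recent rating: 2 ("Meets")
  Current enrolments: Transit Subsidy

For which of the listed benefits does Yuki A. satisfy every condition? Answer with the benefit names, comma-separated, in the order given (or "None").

Service from 2025-05-20 to Aug 2, 2025: 74 days.
Supplemental Life Insurance — status full-time ✓ (not excluded); service 74 days ≥ 8 weeks (≈56 days) ✓; site Porto ✗ (not Cork or Newark) → not eligible.
Health Savings Account — service 74 days < 90 days ✗ → not eligible.
Long-Term Disability — status full-time ✓; service 74 days < 18 months (≈540 days) ✗ → not eligible.
Pension Scheme — status full-time ✓ (not excluded); service 74 days < 18 months (≈540 days) ✗ → not eligible.
Wellness Stipend — status full-time ✓; service 74 days < 18 months (≈540 days) ✗ → not eligible.
Transit Subsidy — status full-time ✓ (not excluded); dept Design ✓; 45 hrs/wk ≥ 40 ✓; grade Band 3 ≥ Band 3 ✓ → eligible.
401(k) Company Match — status full-time ✓; service 74 days < 12 months (≈360 days) ✗ → not eligible.
Equity Grant Program — service 74 days < 2 years (≈730 days) ✗ → not eligible.
Pet Insurance — status full-time ✓; service 74 days < 12 months (≈360 days) ✗ → not eligible.

Transit Subsidy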